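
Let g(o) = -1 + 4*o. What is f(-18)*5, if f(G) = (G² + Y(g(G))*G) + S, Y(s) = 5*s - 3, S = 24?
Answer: 34860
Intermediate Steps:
Y(s) = -3 + 5*s
f(G) = 24 + G² + G*(-8 + 20*G) (f(G) = (G² + (-3 + 5*(-1 + 4*G))*G) + 24 = (G² + (-3 + (-5 + 20*G))*G) + 24 = (G² + (-8 + 20*G)*G) + 24 = (G² + G*(-8 + 20*G)) + 24 = 24 + G² + G*(-8 + 20*G))
f(-18)*5 = (24 - 8*(-18) + 21*(-18)²)*5 = (24 + 144 + 21*324)*5 = (24 + 144 + 6804)*5 = 6972*5 = 34860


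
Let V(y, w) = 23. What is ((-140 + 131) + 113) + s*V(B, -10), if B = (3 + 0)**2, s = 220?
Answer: 5164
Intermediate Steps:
B = 9 (B = 3**2 = 9)
((-140 + 131) + 113) + s*V(B, -10) = ((-140 + 131) + 113) + 220*23 = (-9 + 113) + 5060 = 104 + 5060 = 5164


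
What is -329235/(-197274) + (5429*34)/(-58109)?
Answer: -5760833983/3821131622 ≈ -1.5076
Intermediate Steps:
-329235/(-197274) + (5429*34)/(-58109) = -329235*(-1/197274) + 184586*(-1/58109) = 109745/65758 - 184586/58109 = -5760833983/3821131622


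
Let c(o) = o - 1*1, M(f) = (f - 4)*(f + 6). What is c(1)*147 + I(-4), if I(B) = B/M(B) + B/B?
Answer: 5/4 ≈ 1.2500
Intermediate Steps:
M(f) = (-4 + f)*(6 + f)
c(o) = -1 + o (c(o) = o - 1 = -1 + o)
I(B) = 1 + B/(-24 + B² + 2*B) (I(B) = B/(-24 + B² + 2*B) + B/B = B/(-24 + B² + 2*B) + 1 = 1 + B/(-24 + B² + 2*B))
c(1)*147 + I(-4) = (-1 + 1)*147 + (-24 + (-4)² + 3*(-4))/(-24 + (-4)² + 2*(-4)) = 0*147 + (-24 + 16 - 12)/(-24 + 16 - 8) = 0 - 20/(-16) = 0 - 1/16*(-20) = 0 + 5/4 = 5/4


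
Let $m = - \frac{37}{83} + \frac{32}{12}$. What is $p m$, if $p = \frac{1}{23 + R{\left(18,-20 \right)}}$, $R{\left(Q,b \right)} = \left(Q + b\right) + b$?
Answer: $\frac{553}{249} \approx 2.2209$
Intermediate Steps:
$R{\left(Q,b \right)} = Q + 2 b$
$m = \frac{553}{249}$ ($m = \left(-37\right) \frac{1}{83} + 32 \cdot \frac{1}{12} = - \frac{37}{83} + \frac{8}{3} = \frac{553}{249} \approx 2.2209$)
$p = 1$ ($p = \frac{1}{23 + \left(18 + 2 \left(-20\right)\right)} = \frac{1}{23 + \left(18 - 40\right)} = \frac{1}{23 - 22} = 1^{-1} = 1$)
$p m = 1 \cdot \frac{553}{249} = \frac{553}{249}$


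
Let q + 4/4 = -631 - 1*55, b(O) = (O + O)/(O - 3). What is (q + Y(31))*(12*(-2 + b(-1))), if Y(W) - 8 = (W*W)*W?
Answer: -524016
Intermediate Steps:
Y(W) = 8 + W³ (Y(W) = 8 + (W*W)*W = 8 + W²*W = 8 + W³)
b(O) = 2*O/(-3 + O) (b(O) = (2*O)/(-3 + O) = 2*O/(-3 + O))
q = -687 (q = -1 + (-631 - 1*55) = -1 + (-631 - 55) = -1 - 686 = -687)
(q + Y(31))*(12*(-2 + b(-1))) = (-687 + (8 + 31³))*(12*(-2 + 2*(-1)/(-3 - 1))) = (-687 + (8 + 29791))*(12*(-2 + 2*(-1)/(-4))) = (-687 + 29799)*(12*(-2 + 2*(-1)*(-¼))) = 29112*(12*(-2 + ½)) = 29112*(12*(-3/2)) = 29112*(-18) = -524016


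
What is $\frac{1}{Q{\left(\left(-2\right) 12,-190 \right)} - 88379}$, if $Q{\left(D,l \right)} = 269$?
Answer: $- \frac{1}{88110} \approx -1.1349 \cdot 10^{-5}$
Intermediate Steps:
$\frac{1}{Q{\left(\left(-2\right) 12,-190 \right)} - 88379} = \frac{1}{269 - 88379} = \frac{1}{-88110} = - \frac{1}{88110}$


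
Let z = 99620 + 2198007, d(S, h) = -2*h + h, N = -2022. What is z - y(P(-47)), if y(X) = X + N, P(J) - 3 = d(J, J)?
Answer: 2299599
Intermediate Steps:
d(S, h) = -h
P(J) = 3 - J
z = 2297627
y(X) = -2022 + X (y(X) = X - 2022 = -2022 + X)
z - y(P(-47)) = 2297627 - (-2022 + (3 - 1*(-47))) = 2297627 - (-2022 + (3 + 47)) = 2297627 - (-2022 + 50) = 2297627 - 1*(-1972) = 2297627 + 1972 = 2299599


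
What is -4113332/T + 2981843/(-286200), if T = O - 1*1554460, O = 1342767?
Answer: 546000328201/60586536600 ≈ 9.0119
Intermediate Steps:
T = -211693 (T = 1342767 - 1*1554460 = 1342767 - 1554460 = -211693)
-4113332/T + 2981843/(-286200) = -4113332/(-211693) + 2981843/(-286200) = -4113332*(-1/211693) + 2981843*(-1/286200) = 4113332/211693 - 2981843/286200 = 546000328201/60586536600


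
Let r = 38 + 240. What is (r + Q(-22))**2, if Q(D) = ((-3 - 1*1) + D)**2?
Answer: 910116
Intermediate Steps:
Q(D) = (-4 + D)**2 (Q(D) = ((-3 - 1) + D)**2 = (-4 + D)**2)
r = 278
(r + Q(-22))**2 = (278 + (-4 - 22)**2)**2 = (278 + (-26)**2)**2 = (278 + 676)**2 = 954**2 = 910116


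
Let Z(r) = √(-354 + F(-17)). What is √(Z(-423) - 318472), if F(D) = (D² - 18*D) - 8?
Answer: √(-318472 + √233) ≈ 564.32*I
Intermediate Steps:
F(D) = -8 + D² - 18*D
Z(r) = √233 (Z(r) = √(-354 + (-8 + (-17)² - 18*(-17))) = √(-354 + (-8 + 289 + 306)) = √(-354 + 587) = √233)
√(Z(-423) - 318472) = √(√233 - 318472) = √(-318472 + √233)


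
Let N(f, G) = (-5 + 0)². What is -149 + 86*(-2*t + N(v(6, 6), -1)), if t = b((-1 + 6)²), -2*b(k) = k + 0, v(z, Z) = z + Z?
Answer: 4151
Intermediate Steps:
v(z, Z) = Z + z
N(f, G) = 25 (N(f, G) = (-5)² = 25)
b(k) = -k/2 (b(k) = -(k + 0)/2 = -k/2)
t = -25/2 (t = -(-1 + 6)²/2 = -½*5² = -½*25 = -25/2 ≈ -12.500)
-149 + 86*(-2*t + N(v(6, 6), -1)) = -149 + 86*(-2*(-25/2) + 25) = -149 + 86*(25 + 25) = -149 + 86*50 = -149 + 4300 = 4151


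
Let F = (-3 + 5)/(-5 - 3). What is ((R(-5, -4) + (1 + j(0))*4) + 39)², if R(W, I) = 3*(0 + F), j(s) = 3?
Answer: 47089/16 ≈ 2943.1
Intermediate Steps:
F = -¼ (F = 2/(-8) = 2*(-⅛) = -¼ ≈ -0.25000)
R(W, I) = -¾ (R(W, I) = 3*(0 - ¼) = 3*(-¼) = -¾)
((R(-5, -4) + (1 + j(0))*4) + 39)² = ((-¾ + (1 + 3)*4) + 39)² = ((-¾ + 4*4) + 39)² = ((-¾ + 16) + 39)² = (61/4 + 39)² = (217/4)² = 47089/16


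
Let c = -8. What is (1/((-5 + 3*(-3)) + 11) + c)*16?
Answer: -400/3 ≈ -133.33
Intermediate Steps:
(1/((-5 + 3*(-3)) + 11) + c)*16 = (1/((-5 + 3*(-3)) + 11) - 8)*16 = (1/((-5 - 9) + 11) - 8)*16 = (1/(-14 + 11) - 8)*16 = (1/(-3) - 8)*16 = (-1/3 - 8)*16 = -25/3*16 = -400/3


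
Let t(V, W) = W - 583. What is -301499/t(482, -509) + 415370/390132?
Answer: 9839832659/35502012 ≈ 277.16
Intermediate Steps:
t(V, W) = -583 + W
-301499/t(482, -509) + 415370/390132 = -301499/(-583 - 509) + 415370/390132 = -301499/(-1092) + 415370*(1/390132) = -301499*(-1/1092) + 207685/195066 = 301499/1092 + 207685/195066 = 9839832659/35502012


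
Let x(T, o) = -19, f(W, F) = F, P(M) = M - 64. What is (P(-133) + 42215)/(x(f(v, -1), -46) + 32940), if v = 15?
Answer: 42018/32921 ≈ 1.2763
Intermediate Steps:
P(M) = -64 + M
(P(-133) + 42215)/(x(f(v, -1), -46) + 32940) = ((-64 - 133) + 42215)/(-19 + 32940) = (-197 + 42215)/32921 = 42018*(1/32921) = 42018/32921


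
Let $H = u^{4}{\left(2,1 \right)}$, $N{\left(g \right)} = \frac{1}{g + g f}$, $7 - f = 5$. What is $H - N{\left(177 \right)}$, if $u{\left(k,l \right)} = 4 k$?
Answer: $\frac{2174975}{531} \approx 4096.0$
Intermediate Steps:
$f = 2$ ($f = 7 - 5 = 2$)
$N{\left(g \right)} = \frac{1}{3 g}$ ($N{\left(g \right)} = \frac{1}{g + g 2} = \frac{1}{g + 2 g} = \frac{1}{3 g}$)
$H = 4096$ ($H = \left(4 \cdot 2\right)^{4} = 8^{4} = 4096$)
$H - N{\left(177 \right)} = 4096 - \frac{1}{3 \cdot 177} = 4096 - \frac{1}{3} \cdot \frac{1}{177} = 4096 - \frac{1}{531} = \frac{2174975}{531}$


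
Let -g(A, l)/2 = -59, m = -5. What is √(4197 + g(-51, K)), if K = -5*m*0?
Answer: √4315 ≈ 65.689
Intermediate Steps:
K = 0 (K = -5*(-5)*0 = 25*0 = 0)
g(A, l) = 118 (g(A, l) = -2*(-59) = 118)
√(4197 + g(-51, K)) = √(4197 + 118) = √4315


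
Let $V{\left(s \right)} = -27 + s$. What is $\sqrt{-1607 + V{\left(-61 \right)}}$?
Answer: $i \sqrt{1695} \approx 41.17 i$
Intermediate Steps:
$\sqrt{-1607 + V{\left(-61 \right)}} = \sqrt{-1607 - 88} = \sqrt{-1695} = i \sqrt{1695}$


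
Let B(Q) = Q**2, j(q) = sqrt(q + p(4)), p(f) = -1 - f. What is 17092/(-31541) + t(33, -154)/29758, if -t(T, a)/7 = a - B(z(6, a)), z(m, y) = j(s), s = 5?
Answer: -237311269/469298539 ≈ -0.50567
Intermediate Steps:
j(q) = sqrt(-5 + q) (j(q) = sqrt(q + (-1 - 1*4)) = sqrt(q + (-1 - 4)) = sqrt(q - 5) = sqrt(-5 + q))
z(m, y) = 0 (z(m, y) = sqrt(-5 + 5) = sqrt(0) = 0)
t(T, a) = -7*a (t(T, a) = -7*(a - 1*0**2) = -7*(a - 1*0) = -7*(a + 0) = -7*a)
17092/(-31541) + t(33, -154)/29758 = 17092/(-31541) - 7*(-154)/29758 = 17092*(-1/31541) + 1078*(1/29758) = -17092/31541 + 539/14879 = -237311269/469298539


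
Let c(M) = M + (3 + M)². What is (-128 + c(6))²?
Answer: 1681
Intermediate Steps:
(-128 + c(6))² = (-128 + (6 + (3 + 6)²))² = (-128 + (6 + 9²))² = (-128 + (6 + 81))² = (-128 + 87)² = (-41)² = 1681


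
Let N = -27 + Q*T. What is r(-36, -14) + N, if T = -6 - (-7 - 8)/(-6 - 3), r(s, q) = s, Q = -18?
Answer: 75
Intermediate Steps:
T = -23/3 (T = -6 - (-15)/(-9) = -6 - (-15)*(-1)/9 = -6 - 1*5/3 = -6 - 5/3 = -23/3 ≈ -7.6667)
N = 111 (N = -27 - 18*(-23/3) = -27 + 138 = 111)
r(-36, -14) + N = -36 + 111 = 75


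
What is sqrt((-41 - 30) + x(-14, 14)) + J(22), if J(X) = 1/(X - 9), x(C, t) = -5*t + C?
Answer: 1/13 + I*sqrt(155) ≈ 0.076923 + 12.45*I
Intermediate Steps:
x(C, t) = C - 5*t
J(X) = 1/(-9 + X)
sqrt((-41 - 30) + x(-14, 14)) + J(22) = sqrt((-41 - 30) + (-14 - 5*14)) + 1/(-9 + 22) = sqrt(-71 + (-14 - 70)) + 1/13 = sqrt(-71 - 84) + 1/13 = sqrt(-155) + 1/13 = I*sqrt(155) + 1/13 = 1/13 + I*sqrt(155)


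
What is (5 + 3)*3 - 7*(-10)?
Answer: 94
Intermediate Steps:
(5 + 3)*3 - 7*(-10) = 8*3 + 70 = 24 + 70 = 94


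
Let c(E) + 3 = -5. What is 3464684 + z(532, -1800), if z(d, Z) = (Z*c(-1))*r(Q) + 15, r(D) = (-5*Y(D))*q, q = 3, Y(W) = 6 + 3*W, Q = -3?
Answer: 4112699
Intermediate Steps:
c(E) = -8 (c(E) = -3 - 5 = -8)
r(D) = -90 - 45*D (r(D) = -5*(6 + 3*D)*3 = (-30 - 15*D)*3 = -90 - 45*D)
z(d, Z) = 15 - 360*Z (z(d, Z) = (Z*(-8))*(-90 - 45*(-3)) + 15 = (-8*Z)*(-90 + 135) + 15 = -8*Z*45 + 15 = -360*Z + 15 = 15 - 360*Z)
3464684 + z(532, -1800) = 3464684 + (15 - 360*(-1800)) = 3464684 + (15 + 648000) = 3464684 + 648015 = 4112699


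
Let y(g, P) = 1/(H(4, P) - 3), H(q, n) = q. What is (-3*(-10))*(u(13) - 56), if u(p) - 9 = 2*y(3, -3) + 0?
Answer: -1350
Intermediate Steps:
y(g, P) = 1 (y(g, P) = 1/(4 - 3) = 1/1 = 1)
u(p) = 11 (u(p) = 9 + (2*1 + 0) = 9 + (2 + 0) = 9 + 2 = 11)
(-3*(-10))*(u(13) - 56) = (-3*(-10))*(11 - 56) = 30*(-45) = -1350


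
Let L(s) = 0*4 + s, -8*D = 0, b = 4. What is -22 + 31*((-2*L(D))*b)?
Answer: -22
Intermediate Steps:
D = 0 (D = -⅛*0 = 0)
L(s) = s (L(s) = 0 + s = s)
-22 + 31*((-2*L(D))*b) = -22 + 31*(-2*0*4) = -22 + 31*(0*4) = -22 + 31*0 = -22 + 0 = -22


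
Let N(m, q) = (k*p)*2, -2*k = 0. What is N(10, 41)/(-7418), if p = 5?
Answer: 0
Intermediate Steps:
k = 0 (k = -½*0 = 0)
N(m, q) = 0 (N(m, q) = (0*5)*2 = 0*2 = 0)
N(10, 41)/(-7418) = 0/(-7418) = 0*(-1/7418) = 0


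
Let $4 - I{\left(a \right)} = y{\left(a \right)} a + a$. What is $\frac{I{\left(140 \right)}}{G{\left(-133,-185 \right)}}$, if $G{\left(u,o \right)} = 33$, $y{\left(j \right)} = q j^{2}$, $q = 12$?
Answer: $- \frac{32928136}{33} \approx -9.9782 \cdot 10^{5}$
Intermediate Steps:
$y{\left(j \right)} = 12 j^{2}$
$I{\left(a \right)} = 4 - a - 12 a^{3}$ ($I{\left(a \right)} = 4 - \left(12 a^{2} a + a\right) = 4 - \left(12 a^{3} + a\right) = 4 - \left(a + 12 a^{3}\right) = 4 - a - 12 a^{3}$)
$\frac{I{\left(140 \right)}}{G{\left(-133,-185 \right)}} = \frac{4 - 140 - 12 \cdot 140^{3}}{33} = \left(4 - 140 - 32928000\right) \frac{1}{33} = \left(-32928136\right) \frac{1}{33} = - \frac{32928136}{33}$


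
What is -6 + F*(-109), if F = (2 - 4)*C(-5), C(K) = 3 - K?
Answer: 1738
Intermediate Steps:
F = -16 (F = (2 - 4)*(3 - 1*(-5)) = -2*(3 + 5) = -2*8 = -16)
-6 + F*(-109) = -6 - 16*(-109) = -6 + 1744 = 1738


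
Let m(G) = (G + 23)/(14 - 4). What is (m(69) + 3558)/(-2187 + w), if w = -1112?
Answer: -17836/16495 ≈ -1.0813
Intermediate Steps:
m(G) = 23/10 + G/10 (m(G) = (23 + G)/10 = (23 + G)*(⅒) = 23/10 + G/10)
(m(69) + 3558)/(-2187 + w) = ((23/10 + (⅒)*69) + 3558)/(-2187 - 1112) = ((23/10 + 69/10) + 3558)/(-3299) = (46/5 + 3558)*(-1/3299) = (17836/5)*(-1/3299) = -17836/16495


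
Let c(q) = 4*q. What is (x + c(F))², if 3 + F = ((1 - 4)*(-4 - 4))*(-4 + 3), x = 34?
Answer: 5476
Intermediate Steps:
F = -27 (F = -3 + ((1 - 4)*(-4 - 4))*(-4 + 3) = -3 - 3*(-8)*(-1) = -3 + 24*(-1) = -3 - 24 = -27)
(x + c(F))² = (34 + 4*(-27))² = (34 - 108)² = (-74)² = 5476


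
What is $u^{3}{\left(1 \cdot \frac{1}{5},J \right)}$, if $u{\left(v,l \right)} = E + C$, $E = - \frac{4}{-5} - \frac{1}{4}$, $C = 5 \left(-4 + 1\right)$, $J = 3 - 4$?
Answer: $- \frac{24137569}{8000} \approx -3017.2$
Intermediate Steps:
$J = -1$
$C = -15$ ($C = 5 \left(-3\right) = -15$)
$E = \frac{11}{20}$ ($E = \left(-4\right) \left(- \frac{1}{5}\right) - \frac{1}{4} = \frac{4}{5} - \frac{1}{4} = \frac{11}{20} \approx 0.55$)
$u{\left(v,l \right)} = - \frac{289}{20}$ ($u{\left(v,l \right)} = \frac{11}{20} - 15 = - \frac{289}{20}$)
$u^{3}{\left(1 \cdot \frac{1}{5},J \right)} = \left(- \frac{289}{20}\right)^{3} = - \frac{24137569}{8000}$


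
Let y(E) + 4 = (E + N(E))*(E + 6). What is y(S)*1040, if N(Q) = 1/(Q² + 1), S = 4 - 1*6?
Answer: -11648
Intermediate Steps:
S = -2 (S = 4 - 6 = -2)
N(Q) = 1/(1 + Q²)
y(E) = -4 + (6 + E)*(E + 1/(1 + E²)) (y(E) = -4 + (E + 1/(1 + E²))*(E + 6) = -4 + (E + 1/(1 + E²))*(6 + E) = -4 + (6 + E)*(E + 1/(1 + E²)))
y(S)*1040 = ((6 - 2 + (1 + (-2)²)*(-4 + (-2)² + 6*(-2)))/(1 + (-2)²))*1040 = ((6 - 2 + (1 + 4)*(-4 + 4 - 12))/(1 + 4))*1040 = ((6 - 2 + 5*(-12))/5)*1040 = ((6 - 2 - 60)/5)*1040 = ((⅕)*(-56))*1040 = -56/5*1040 = -11648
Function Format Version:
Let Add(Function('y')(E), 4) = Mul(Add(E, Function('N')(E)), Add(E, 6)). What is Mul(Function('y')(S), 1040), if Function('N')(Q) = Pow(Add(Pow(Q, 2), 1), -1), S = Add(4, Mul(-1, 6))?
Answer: -11648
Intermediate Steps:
S = -2 (S = Add(4, -6) = -2)
Function('N')(Q) = Pow(Add(1, Pow(Q, 2)), -1)
Function('y')(E) = Add(-4, Mul(Add(6, E), Add(E, Pow(Add(1, Pow(E, 2)), -1)))) (Function('y')(E) = Add(-4, Mul(Add(E, Pow(Add(1, Pow(E, 2)), -1)), Add(E, 6))) = Add(-4, Mul(Add(E, Pow(Add(1, Pow(E, 2)), -1)), Add(6, E))) = Add(-4, Mul(Add(6, E), Add(E, Pow(Add(1, Pow(E, 2)), -1)))))
Mul(Function('y')(S), 1040) = Mul(Mul(Pow(Add(1, Pow(-2, 2)), -1), Add(6, -2, Mul(Add(1, Pow(-2, 2)), Add(-4, Pow(-2, 2), Mul(6, -2))))), 1040) = Mul(Mul(Pow(Add(1, 4), -1), Add(6, -2, Mul(Add(1, 4), Add(-4, 4, -12)))), 1040) = Mul(Mul(Pow(5, -1), Add(6, -2, Mul(5, -12))), 1040) = Mul(Mul(Rational(1, 5), Add(6, -2, -60)), 1040) = Mul(Mul(Rational(1, 5), -56), 1040) = Mul(Rational(-56, 5), 1040) = -11648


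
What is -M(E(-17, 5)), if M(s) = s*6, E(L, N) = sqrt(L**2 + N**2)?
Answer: -6*sqrt(314) ≈ -106.32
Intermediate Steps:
M(s) = 6*s
-M(E(-17, 5)) = -6*sqrt((-17)**2 + 5**2) = -6*sqrt(289 + 25) = -6*sqrt(314)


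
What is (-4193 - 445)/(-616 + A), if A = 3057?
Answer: -4638/2441 ≈ -1.9000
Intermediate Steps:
(-4193 - 445)/(-616 + A) = (-4193 - 445)/(-616 + 3057) = -4638/2441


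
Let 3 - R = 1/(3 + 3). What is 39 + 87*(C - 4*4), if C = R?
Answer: -2213/2 ≈ -1106.5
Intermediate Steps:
R = 17/6 (R = 3 - 1/(3 + 3) = 3 - 1/6 = 17/6 ≈ 2.8333)
C = 17/6 ≈ 2.8333
39 + 87*(C - 4*4) = 39 + 87*(17/6 - 4*4) = 39 + 87*(17/6 - 16) = 39 + 87*(-79/6) = 39 - 2291/2 = -2213/2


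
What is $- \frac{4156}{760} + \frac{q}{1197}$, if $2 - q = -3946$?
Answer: $- \frac{1237}{570} \approx -2.1702$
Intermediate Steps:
$q = 3948$ ($q = 2 - -3946 = 2 + 3946 = 3948$)
$- \frac{4156}{760} + \frac{q}{1197} = - \frac{4156}{760} + \frac{3948}{1197} = \left(-4156\right) \frac{1}{760} + 3948 \cdot \frac{1}{1197} = - \frac{1039}{190} + \frac{188}{57} = - \frac{1237}{570}$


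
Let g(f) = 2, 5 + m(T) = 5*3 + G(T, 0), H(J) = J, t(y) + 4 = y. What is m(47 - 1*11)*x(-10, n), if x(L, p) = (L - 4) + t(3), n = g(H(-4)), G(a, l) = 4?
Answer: -210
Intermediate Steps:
t(y) = -4 + y
m(T) = 14 (m(T) = -5 + (5*3 + 4) = -5 + (15 + 4) = -5 + 19 = 14)
n = 2
x(L, p) = -5 + L (x(L, p) = (L - 4) + (-4 + 3) = (-4 + L) - 1 = -5 + L)
m(47 - 1*11)*x(-10, n) = 14*(-5 - 10) = 14*(-15) = -210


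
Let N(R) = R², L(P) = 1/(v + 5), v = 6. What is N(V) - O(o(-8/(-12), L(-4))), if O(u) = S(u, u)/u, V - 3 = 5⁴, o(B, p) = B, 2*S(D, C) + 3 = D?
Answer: 1577543/4 ≈ 3.9439e+5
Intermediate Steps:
S(D, C) = -3/2 + D/2
L(P) = 1/11 (L(P) = 1/(6 + 5) = 1/11)
V = 628 (V = 3 + 5⁴ = 3 + 625 = 628)
O(u) = (-3/2 + u/2)/u
N(V) - O(o(-8/(-12), L(-4))) = 628² - (-3 - 8/(-12))/(2*((-8/(-12)))) = 394384 - (-3 - 8*(-1/12))/(2*((-8*(-1/12)))) = 394384 - (-3 + ⅔)/(2*⅔) = 394384 - 3*(-7)/(2*2*3) = 394384 - 1*(-7/4) = 394384 + 7/4 = 1577543/4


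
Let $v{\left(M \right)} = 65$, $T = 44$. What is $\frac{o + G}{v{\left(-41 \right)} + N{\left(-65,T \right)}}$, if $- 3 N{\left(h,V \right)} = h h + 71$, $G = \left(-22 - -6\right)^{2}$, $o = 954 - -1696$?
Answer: $- \frac{2906}{1367} \approx -2.1258$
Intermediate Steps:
$o = 2650$ ($o = 954 + 1696 = 2650$)
$G = 256$ ($G = \left(-22 + \left(-9 + 15\right)\right)^{2} = \left(-22 + 6\right)^{2} = \left(-16\right)^{2} = 256$)
$N{\left(h,V \right)} = - \frac{71}{3} - \frac{h^{2}}{3}$ ($N{\left(h,V \right)} = - \frac{h h + 71}{3} = - \frac{h^{2} + 71}{3} = - \frac{71 + h^{2}}{3} = - \frac{71}{3} - \frac{h^{2}}{3}$)
$\frac{o + G}{v{\left(-41 \right)} + N{\left(-65,T \right)}} = \frac{2650 + 256}{65 - \left(\frac{71}{3} + \frac{\left(-65\right)^{2}}{3}\right)} = \frac{2906}{65 - 1432} = \frac{2906}{-1367} = 2906 \left(- \frac{1}{1367}\right) = - \frac{2906}{1367}$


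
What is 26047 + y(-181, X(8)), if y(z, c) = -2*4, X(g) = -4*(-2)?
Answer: 26039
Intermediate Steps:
X(g) = 8
y(z, c) = -8
26047 + y(-181, X(8)) = 26047 - 8 = 26039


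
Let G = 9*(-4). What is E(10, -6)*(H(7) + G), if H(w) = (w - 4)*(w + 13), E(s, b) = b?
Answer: -144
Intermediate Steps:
H(w) = (-4 + w)*(13 + w)
G = -36
E(10, -6)*(H(7) + G) = -6*((-52 + 7**2 + 9*7) - 36) = -6*((-52 + 49 + 63) - 36) = -6*(60 - 36) = -6*24 = -144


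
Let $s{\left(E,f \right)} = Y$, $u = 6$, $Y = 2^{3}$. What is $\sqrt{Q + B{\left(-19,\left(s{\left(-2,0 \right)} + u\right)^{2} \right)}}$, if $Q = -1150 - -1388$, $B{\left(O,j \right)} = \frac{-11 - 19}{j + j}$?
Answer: $\frac{\sqrt{46633}}{14} \approx 15.425$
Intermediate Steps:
$Y = 8$
$s{\left(E,f \right)} = 8$
$B{\left(O,j \right)} = - \frac{15}{j}$ ($B{\left(O,j \right)} = - \frac{30}{2 j} = - 30 \frac{1}{2 j} = - \frac{15}{j}$)
$Q = 238$ ($Q = -1150 + 1388 = 238$)
$\sqrt{Q + B{\left(-19,\left(s{\left(-2,0 \right)} + u\right)^{2} \right)}} = \sqrt{238 - \frac{15}{\left(8 + 6\right)^{2}}} = \sqrt{238 - \frac{15}{14^{2}}} = \sqrt{238 - \frac{15}{196}} = \sqrt{\frac{46633}{196}} = \frac{\sqrt{46633}}{14}$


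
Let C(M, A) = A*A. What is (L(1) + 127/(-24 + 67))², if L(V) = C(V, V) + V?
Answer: 45369/1849 ≈ 24.537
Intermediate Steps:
C(M, A) = A²
L(V) = V + V² (L(V) = V² + V = V + V²)
(L(1) + 127/(-24 + 67))² = (1*(1 + 1) + 127/(-24 + 67))² = (1*2 + 127/43)² = (2 + 127*(1/43))² = (2 + 127/43)² = (213/43)² = 45369/1849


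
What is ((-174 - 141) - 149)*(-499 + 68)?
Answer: 199984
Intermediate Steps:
((-174 - 141) - 149)*(-499 + 68) = (-315 - 149)*(-431) = -464*(-431) = 199984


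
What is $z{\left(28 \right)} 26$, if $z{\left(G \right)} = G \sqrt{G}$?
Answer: $1456 \sqrt{7} \approx 3852.2$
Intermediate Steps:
$z{\left(G \right)} = G^{\frac{3}{2}}$
$z{\left(28 \right)} 26 = 28^{\frac{3}{2}} \cdot 26 = 56 \sqrt{7} \cdot 26 = 1456 \sqrt{7}$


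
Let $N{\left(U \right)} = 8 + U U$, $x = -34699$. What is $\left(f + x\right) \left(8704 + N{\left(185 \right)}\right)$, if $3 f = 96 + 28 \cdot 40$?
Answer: $- \frac{4417401497}{3} \approx -1.4725 \cdot 10^{9}$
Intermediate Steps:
$f = \frac{1216}{3}$ ($f = \frac{96 + 28 \cdot 40}{3} = \frac{96 + 1120}{3} = \frac{1}{3} \cdot 1216 = \frac{1216}{3} \approx 405.33$)
$N{\left(U \right)} = 8 + U^{2}$
$\left(f + x\right) \left(8704 + N{\left(185 \right)}\right) = \left(\frac{1216}{3} - 34699\right) \left(8704 + \left(8 + 185^{2}\right)\right) = - \frac{102881 \left(8704 + \left(8 + 34225\right)\right)}{3} = - \frac{102881 \left(8704 + 34233\right)}{3} = \left(- \frac{102881}{3}\right) 42937 = - \frac{4417401497}{3}$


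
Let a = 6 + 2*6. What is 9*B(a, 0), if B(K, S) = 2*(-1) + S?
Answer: -18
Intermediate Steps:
a = 18 (a = 6 + 12 = 18)
B(K, S) = -2 + S
9*B(a, 0) = 9*(-2 + 0) = 9*(-2) = -18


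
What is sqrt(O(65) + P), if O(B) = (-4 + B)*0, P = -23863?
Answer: 7*I*sqrt(487) ≈ 154.48*I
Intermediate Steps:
O(B) = 0
sqrt(O(65) + P) = sqrt(0 - 23863) = sqrt(-23863) = 7*I*sqrt(487)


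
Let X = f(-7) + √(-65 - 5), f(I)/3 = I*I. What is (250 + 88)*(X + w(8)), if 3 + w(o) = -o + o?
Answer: 48672 + 338*I*√70 ≈ 48672.0 + 2827.9*I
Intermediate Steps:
w(o) = -3 (w(o) = -3 + (-o + o) = -3 + 0 = -3)
f(I) = 3*I² (f(I) = 3*(I*I) = 3*I²)
X = 147 + I*√70 (X = 3*(-7)² + √(-65 - 5) = 3*49 + √(-70) = 147 + I*√70 ≈ 147.0 + 8.3666*I)
(250 + 88)*(X + w(8)) = (250 + 88)*((147 + I*√70) - 3) = 338*(144 + I*√70) = 48672 + 338*I*√70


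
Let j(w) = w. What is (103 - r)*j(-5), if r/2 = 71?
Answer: 195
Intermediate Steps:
r = 142 (r = 2*71 = 142)
(103 - r)*j(-5) = (103 - 1*142)*(-5) = (103 - 142)*(-5) = -39*(-5) = 195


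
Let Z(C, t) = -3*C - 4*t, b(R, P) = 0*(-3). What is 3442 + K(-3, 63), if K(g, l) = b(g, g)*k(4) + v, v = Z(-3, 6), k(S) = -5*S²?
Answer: 3427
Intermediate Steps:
b(R, P) = 0
Z(C, t) = -4*t - 3*C
v = -15 (v = -4*6 - 3*(-3) = -24 + 9 = -15)
K(g, l) = -15 (K(g, l) = 0*(-5*4²) - 15 = 0*(-5*16) - 15 = 0*(-80) - 15 = 0 - 15 = -15)
3442 + K(-3, 63) = 3442 - 15 = 3427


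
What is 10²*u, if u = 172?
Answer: 17200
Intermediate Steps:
10²*u = 10²*172 = 100*172 = 17200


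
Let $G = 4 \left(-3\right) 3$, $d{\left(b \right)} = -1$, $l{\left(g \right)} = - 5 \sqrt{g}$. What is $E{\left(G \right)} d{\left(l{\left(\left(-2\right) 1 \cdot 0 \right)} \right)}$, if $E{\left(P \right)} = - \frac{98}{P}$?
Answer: $- \frac{49}{18} \approx -2.7222$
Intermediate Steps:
$G = -36$ ($G = \left(-12\right) 3 = -36$)
$E{\left(G \right)} d{\left(l{\left(\left(-2\right) 1 \cdot 0 \right)} \right)} = - \frac{98}{-36} \left(-1\right) = \left(-98\right) \left(- \frac{1}{36}\right) \left(-1\right) = \frac{49}{18} \left(-1\right) = - \frac{49}{18}$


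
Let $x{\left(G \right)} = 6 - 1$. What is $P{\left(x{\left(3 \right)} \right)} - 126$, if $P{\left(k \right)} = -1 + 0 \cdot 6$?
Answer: $-127$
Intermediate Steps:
$x{\left(G \right)} = 5$ ($x{\left(G \right)} = 6 - 1 = 5$)
$P{\left(k \right)} = -1$ ($P{\left(k \right)} = -1 + 0 = -1$)
$P{\left(x{\left(3 \right)} \right)} - 126 = -1 - 126 = -127$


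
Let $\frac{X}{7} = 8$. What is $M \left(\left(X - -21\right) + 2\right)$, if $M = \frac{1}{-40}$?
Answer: $- \frac{79}{40} \approx -1.975$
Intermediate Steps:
$X = 56$ ($X = 7 \cdot 8 = 56$)
$M = - \frac{1}{40} \approx -0.025$
$M \left(\left(X - -21\right) + 2\right) = - \frac{\left(56 - -21\right) + 2}{40} = - \frac{\left(56 + 21\right) + 2}{40} = - \frac{77 + 2}{40} = \left(- \frac{1}{40}\right) 79 = - \frac{79}{40}$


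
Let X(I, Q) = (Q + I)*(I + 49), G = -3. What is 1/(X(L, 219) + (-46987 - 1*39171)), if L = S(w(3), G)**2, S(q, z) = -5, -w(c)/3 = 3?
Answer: -1/68102 ≈ -1.4684e-5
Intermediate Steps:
w(c) = -9 (w(c) = -3*3 = -9)
L = 25 (L = (-5)**2 = 25)
X(I, Q) = (49 + I)*(I + Q) (X(I, Q) = (I + Q)*(49 + I) = (49 + I)*(I + Q))
1/(X(L, 219) + (-46987 - 1*39171)) = 1/((25**2 + 49*25 + 49*219 + 25*219) + (-46987 - 1*39171)) = 1/((625 + 1225 + 10731 + 5475) + (-46987 - 39171)) = 1/(18056 - 86158) = 1/(-68102) = -1/68102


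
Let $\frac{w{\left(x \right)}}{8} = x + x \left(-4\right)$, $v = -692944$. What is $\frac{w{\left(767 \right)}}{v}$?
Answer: $\frac{2301}{86618} \approx 0.026565$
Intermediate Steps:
$w{\left(x \right)} = - 24 x$ ($w{\left(x \right)} = 8 \left(x + x \left(-4\right)\right) = 8 \left(x - 4 x\right) = 8 \left(- 3 x\right) = - 24 x$)
$\frac{w{\left(767 \right)}}{v} = \frac{\left(-24\right) 767}{-692944} = \left(-18408\right) \left(- \frac{1}{692944}\right) = \frac{2301}{86618}$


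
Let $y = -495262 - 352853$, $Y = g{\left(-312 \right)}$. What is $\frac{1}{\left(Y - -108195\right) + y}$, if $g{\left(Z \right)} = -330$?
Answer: $- \frac{1}{740250} \approx -1.3509 \cdot 10^{-6}$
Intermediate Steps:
$Y = -330$
$y = -848115$ ($y = -495262 - 352853 = -848115$)
$\frac{1}{\left(Y - -108195\right) + y} = \frac{1}{\left(-330 - -108195\right) - 848115} = \frac{1}{\left(-330 + 108195\right) - 848115} = \frac{1}{107865 - 848115} = \frac{1}{-740250} = - \frac{1}{740250}$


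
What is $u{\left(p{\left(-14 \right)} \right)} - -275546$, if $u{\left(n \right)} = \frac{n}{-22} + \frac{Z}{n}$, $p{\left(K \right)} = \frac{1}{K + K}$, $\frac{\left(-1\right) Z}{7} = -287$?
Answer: $\frac{135085105}{616} \approx 2.1929 \cdot 10^{5}$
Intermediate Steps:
$Z = 2009$ ($Z = \left(-7\right) \left(-287\right) = 2009$)
$p{\left(K \right)} = \frac{1}{2 K}$
$u{\left(n \right)} = \frac{2009}{n} - \frac{n}{22}$ ($u{\left(n \right)} = \frac{n}{-22} + \frac{2009}{n} = n \left(- \frac{1}{22}\right) + \frac{2009}{n} = - \frac{n}{22} + \frac{2009}{n} = \frac{2009}{n} - \frac{n}{22}$)
$u{\left(p{\left(-14 \right)} \right)} - -275546 = \left(\frac{2009}{\frac{1}{2} \frac{1}{-14}} - \frac{\frac{1}{2} \frac{1}{-14}}{22}\right) - -275546 = \left(\frac{2009}{\frac{1}{2} \left(- \frac{1}{14}\right)} - \frac{\frac{1}{2} \left(- \frac{1}{14}\right)}{22}\right) + 275546 = \left(\frac{2009}{- \frac{1}{28}} - - \frac{1}{616}\right) + 275546 = \left(2009 \left(-28\right) + \frac{1}{616}\right) + 275546 = \left(-56252 + \frac{1}{616}\right) + 275546 = - \frac{34651231}{616} + 275546 = \frac{135085105}{616}$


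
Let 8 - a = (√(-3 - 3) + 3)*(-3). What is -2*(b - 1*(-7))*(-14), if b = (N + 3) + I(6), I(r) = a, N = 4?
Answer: 868 + 84*I*√6 ≈ 868.0 + 205.76*I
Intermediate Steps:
a = 17 + 3*I*√6 (a = 8 - (√(-3 - 3) + 3)*(-3) = 8 - (√(-6) + 3)*(-3) = 8 - (I*√6 + 3)*(-3) = 8 - (3 + I*√6)*(-3) = 8 - (-9 - 3*I*√6) = 8 + (9 + 3*I*√6) = 17 + 3*I*√6 ≈ 17.0 + 7.3485*I)
I(r) = 17 + 3*I*√6
b = 24 + 3*I*√6 (b = (4 + 3) + (17 + 3*I*√6) = 7 + (17 + 3*I*√6) = 24 + 3*I*√6 ≈ 24.0 + 7.3485*I)
-2*(b - 1*(-7))*(-14) = -2*((24 + 3*I*√6) - 1*(-7))*(-14) = -2*((24 + 3*I*√6) + 7)*(-14) = -2*(31 + 3*I*√6)*(-14) = (-62 - 6*I*√6)*(-14) = 868 + 84*I*√6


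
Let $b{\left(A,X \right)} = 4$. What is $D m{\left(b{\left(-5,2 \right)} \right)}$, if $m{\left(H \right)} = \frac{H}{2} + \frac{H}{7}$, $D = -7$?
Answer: $-18$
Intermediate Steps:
$m{\left(H \right)} = \frac{9 H}{14}$ ($m{\left(H \right)} = H \frac{1}{2} + H \frac{1}{7} = \frac{H}{2} + \frac{H}{7} = \frac{9 H}{14}$)
$D m{\left(b{\left(-5,2 \right)} \right)} = - 7 \cdot \frac{9}{14} \cdot 4 = \left(-7\right) \frac{18}{7} = -18$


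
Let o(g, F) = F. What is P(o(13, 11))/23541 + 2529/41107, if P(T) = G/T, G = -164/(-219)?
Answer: 13038819259/211926275253 ≈ 0.061525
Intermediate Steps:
G = 164/219 (G = -164*(-1/219) = 164/219 ≈ 0.74886)
P(T) = 164/(219*T)
P(o(13, 11))/23541 + 2529/41107 = ((164/219)/11)/23541 + 2529/41107 = ((164/219)*(1/11))*(1/23541) + 2529*(1/41107) = (164/2409)*(1/23541) + 2529/41107 = 164/56710269 + 2529/41107 = 13038819259/211926275253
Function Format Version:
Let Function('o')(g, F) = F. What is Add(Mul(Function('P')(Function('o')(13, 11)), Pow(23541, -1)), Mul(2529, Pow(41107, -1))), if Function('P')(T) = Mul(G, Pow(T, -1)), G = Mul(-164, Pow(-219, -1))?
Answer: Rational(13038819259, 211926275253) ≈ 0.061525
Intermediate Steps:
G = Rational(164, 219) (G = Mul(-164, Rational(-1, 219)) = Rational(164, 219) ≈ 0.74886)
Function('P')(T) = Mul(Rational(164, 219), Pow(T, -1))
Add(Mul(Function('P')(Function('o')(13, 11)), Pow(23541, -1)), Mul(2529, Pow(41107, -1))) = Add(Mul(Mul(Rational(164, 219), Pow(11, -1)), Pow(23541, -1)), Mul(2529, Pow(41107, -1))) = Add(Mul(Mul(Rational(164, 219), Rational(1, 11)), Rational(1, 23541)), Mul(2529, Rational(1, 41107))) = Add(Mul(Rational(164, 2409), Rational(1, 23541)), Rational(2529, 41107)) = Add(Rational(164, 56710269), Rational(2529, 41107)) = Rational(13038819259, 211926275253)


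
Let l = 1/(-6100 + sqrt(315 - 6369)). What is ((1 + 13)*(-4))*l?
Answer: 170800/18608027 + 28*I*sqrt(6054)/18608027 ≈ 0.0091788 + 0.00011708*I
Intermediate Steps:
l = 1/(-6100 + I*sqrt(6054)) (l = 1/(-6100 + sqrt(-6054)) = 1/(-6100 + I*sqrt(6054)) ≈ -0.00016391 - 2.091e-6*I)
((1 + 13)*(-4))*l = ((1 + 13)*(-4))*(-3050/18608027 - I*sqrt(6054)/37216054) = (14*(-4))*(-3050/18608027 - I*sqrt(6054)/37216054) = -56*(-3050/18608027 - I*sqrt(6054)/37216054) = 170800/18608027 + 28*I*sqrt(6054)/18608027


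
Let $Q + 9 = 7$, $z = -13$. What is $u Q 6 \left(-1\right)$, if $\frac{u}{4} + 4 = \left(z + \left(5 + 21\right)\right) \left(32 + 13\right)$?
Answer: $27888$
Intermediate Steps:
$Q = -2$ ($Q = -9 + 7 = -2$)
$u = 2324$ ($u = -16 + 4 \left(-13 + \left(5 + 21\right)\right) \left(32 + 13\right) = -16 + 4 \left(-13 + 26\right) 45 = -16 + 4 \cdot 13 \cdot 45 = -16 + 4 \cdot 585 = -16 + 2340 = 2324$)
$u Q 6 \left(-1\right) = 2324 \left(-2\right) 6 \left(-1\right) = \left(-4648\right) \left(-6\right) = 27888$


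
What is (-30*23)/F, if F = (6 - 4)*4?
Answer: -345/4 ≈ -86.250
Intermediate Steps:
F = 8 (F = 2*4 = 8)
(-30*23)/F = -30*23/8 = -690*⅛ = -345/4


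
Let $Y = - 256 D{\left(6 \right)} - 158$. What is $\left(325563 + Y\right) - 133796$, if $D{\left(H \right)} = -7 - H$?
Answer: $194937$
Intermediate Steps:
$Y = 3170$ ($Y = - 256 \left(-7 - 6\right) - 158 = \left(-256\right) \left(-13\right) - 158 = 3328 - 158 = 3170$)
$\left(325563 + Y\right) - 133796 = \left(325563 + 3170\right) - 133796 = 328733 - 133796 = 194937$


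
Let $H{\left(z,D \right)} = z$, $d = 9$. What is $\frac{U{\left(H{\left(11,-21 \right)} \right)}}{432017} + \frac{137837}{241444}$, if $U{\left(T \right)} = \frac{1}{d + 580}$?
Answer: $\frac{5010532768475}{8776765784396} \approx 0.57089$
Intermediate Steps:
$U{\left(T \right)} = \frac{1}{589}$ ($U{\left(T \right)} = \frac{1}{9 + 580} = \frac{1}{589}$)
$\frac{U{\left(H{\left(11,-21 \right)} \right)}}{432017} + \frac{137837}{241444} = \frac{1}{589 \cdot 432017} + \frac{137837}{241444} = \frac{1}{589} \cdot \frac{1}{432017} + 137837 \cdot \frac{1}{241444} = \frac{1}{254458013} + \frac{19691}{34492} = \frac{5010532768475}{8776765784396}$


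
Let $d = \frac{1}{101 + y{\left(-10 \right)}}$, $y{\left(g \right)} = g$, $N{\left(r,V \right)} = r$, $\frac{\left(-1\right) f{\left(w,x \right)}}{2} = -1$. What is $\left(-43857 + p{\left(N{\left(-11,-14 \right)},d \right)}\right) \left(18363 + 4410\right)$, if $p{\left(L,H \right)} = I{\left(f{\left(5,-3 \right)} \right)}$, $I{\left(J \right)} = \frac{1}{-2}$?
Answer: $- \frac{1997533695}{2} \approx -9.9877 \cdot 10^{8}$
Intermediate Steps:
$f{\left(w,x \right)} = 2$ ($f{\left(w,x \right)} = \left(-2\right) \left(-1\right) = 2$)
$I{\left(J \right)} = - \frac{1}{2}$
$d = \frac{1}{91}$ ($d = \frac{1}{101 - 10} = \frac{1}{91} \approx 0.010989$)
$p{\left(L,H \right)} = - \frac{1}{2}$
$\left(-43857 + p{\left(N{\left(-11,-14 \right)},d \right)}\right) \left(18363 + 4410\right) = \left(-43857 - \frac{1}{2}\right) \left(18363 + 4410\right) = \left(- \frac{87715}{2}\right) 22773 = - \frac{1997533695}{2}$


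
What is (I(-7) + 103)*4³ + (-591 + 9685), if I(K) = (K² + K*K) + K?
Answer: 21510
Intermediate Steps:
I(K) = K + 2*K² (I(K) = (K² + K²) + K = 2*K² + K = K + 2*K²)
(I(-7) + 103)*4³ + (-591 + 9685) = (-7*(1 + 2*(-7)) + 103)*4³ + (-591 + 9685) = (-7*(1 - 14) + 103)*64 + 9094 = (-7*(-13) + 103)*64 + 9094 = (91 + 103)*64 + 9094 = 194*64 + 9094 = 12416 + 9094 = 21510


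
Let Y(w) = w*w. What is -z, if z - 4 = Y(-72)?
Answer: -5188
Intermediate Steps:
Y(w) = w²
z = 5188 (z = 4 + (-72)² = 4 + 5184 = 5188)
-z = -1*5188 = -5188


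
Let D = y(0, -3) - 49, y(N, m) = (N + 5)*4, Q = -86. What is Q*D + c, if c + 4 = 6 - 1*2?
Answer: 2494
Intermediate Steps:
y(N, m) = 20 + 4*N (y(N, m) = (5 + N)*4 = 20 + 4*N)
D = -29 (D = (20 + 4*0) - 49 = (20 + 0) - 49 = 20 - 49 = -29)
c = 0 (c = -4 + (6 - 1*2) = -4 + (6 - 2) = -4 + 4 = 0)
Q*D + c = -86*(-29) + 0 = 2494 + 0 = 2494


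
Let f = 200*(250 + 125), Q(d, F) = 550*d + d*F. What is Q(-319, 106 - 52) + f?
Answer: -117676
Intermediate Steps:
Q(d, F) = 550*d + F*d
f = 75000 (f = 200*375 = 75000)
Q(-319, 106 - 52) + f = -319*(550 + (106 - 52)) + 75000 = -319*(550 + 54) + 75000 = -319*604 + 75000 = -192676 + 75000 = -117676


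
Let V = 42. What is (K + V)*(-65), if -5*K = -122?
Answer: -4316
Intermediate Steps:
K = 122/5 (K = -1/5*(-122) = 122/5 ≈ 24.400)
(K + V)*(-65) = (122/5 + 42)*(-65) = (332/5)*(-65) = -4316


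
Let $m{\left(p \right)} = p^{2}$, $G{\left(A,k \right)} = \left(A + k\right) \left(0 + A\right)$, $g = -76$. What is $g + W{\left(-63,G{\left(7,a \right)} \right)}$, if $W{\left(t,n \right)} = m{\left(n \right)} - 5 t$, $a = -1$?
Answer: $2003$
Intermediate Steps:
$G{\left(A,k \right)} = A \left(A + k\right)$ ($G{\left(A,k \right)} = \left(A + k\right) A = A \left(A + k\right)$)
$W{\left(t,n \right)} = n^{2} - 5 t$
$g + W{\left(-63,G{\left(7,a \right)} \right)} = -76 - \left(-315 - \left(7 \left(7 - 1\right)\right)^{2}\right) = -76 + \left(\left(7 \cdot 6\right)^{2} + 315\right) = -76 + \left(42^{2} + 315\right) = -76 + \left(1764 + 315\right) = -76 + 2079 = 2003$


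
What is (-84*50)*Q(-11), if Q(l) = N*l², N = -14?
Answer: 7114800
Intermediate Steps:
Q(l) = -14*l²
(-84*50)*Q(-11) = (-84*50)*(-14*(-11)²) = -(-58800)*121 = -4200*(-1694) = 7114800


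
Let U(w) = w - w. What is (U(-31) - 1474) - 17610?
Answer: -19084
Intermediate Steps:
U(w) = 0
(U(-31) - 1474) - 17610 = (0 - 1474) - 17610 = -1474 - 17610 = -19084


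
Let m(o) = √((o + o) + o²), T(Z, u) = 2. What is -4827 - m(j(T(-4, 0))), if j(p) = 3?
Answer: -4827 - √15 ≈ -4830.9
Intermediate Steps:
m(o) = √(o² + 2*o) (m(o) = √(2*o + o²) = √(o² + 2*o))
-4827 - m(j(T(-4, 0))) = -4827 - √(3*(2 + 3)) = -4827 - √(3*5) = -4827 - √15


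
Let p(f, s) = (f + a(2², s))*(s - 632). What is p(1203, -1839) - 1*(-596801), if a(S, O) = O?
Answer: 2168357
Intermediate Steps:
p(f, s) = (-632 + s)*(f + s) (p(f, s) = (f + s)*(s - 632) = (f + s)*(-632 + s) = (-632 + s)*(f + s))
p(1203, -1839) - 1*(-596801) = ((-1839)² - 632*1203 - 632*(-1839) + 1203*(-1839)) - 1*(-596801) = (3381921 - 760296 + 1162248 - 2212317) + 596801 = 1571556 + 596801 = 2168357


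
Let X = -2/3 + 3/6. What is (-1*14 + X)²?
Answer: 7225/36 ≈ 200.69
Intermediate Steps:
X = -⅙ (X = -2*⅓ + 3*(⅙) = -⅔ + ½ = -⅙ ≈ -0.16667)
(-1*14 + X)² = (-1*14 - ⅙)² = (-14 - ⅙)² = (-85/6)² = 7225/36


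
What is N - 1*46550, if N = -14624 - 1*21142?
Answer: -82316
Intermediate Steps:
N = -35766 (N = -14624 - 21142 = -35766)
N - 1*46550 = -35766 - 1*46550 = -35766 - 46550 = -82316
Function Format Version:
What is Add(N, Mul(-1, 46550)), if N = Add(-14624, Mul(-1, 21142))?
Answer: -82316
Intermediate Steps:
N = -35766 (N = Add(-14624, -21142) = -35766)
Add(N, Mul(-1, 46550)) = Add(-35766, Mul(-1, 46550)) = Add(-35766, -46550) = -82316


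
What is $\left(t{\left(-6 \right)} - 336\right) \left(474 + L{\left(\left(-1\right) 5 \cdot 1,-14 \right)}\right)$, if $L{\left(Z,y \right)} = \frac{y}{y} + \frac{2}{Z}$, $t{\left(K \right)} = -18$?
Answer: $- \frac{840042}{5} \approx -1.6801 \cdot 10^{5}$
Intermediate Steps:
$L{\left(Z,y \right)} = 1 + \frac{2}{Z}$
$\left(t{\left(-6 \right)} - 336\right) \left(474 + L{\left(\left(-1\right) 5 \cdot 1,-14 \right)}\right) = \left(-18 - 336\right) \left(474 + \frac{2 + \left(-1\right) 5 \cdot 1}{\left(-1\right) 5 \cdot 1}\right) = - 354 \left(474 + \frac{2 - 5}{\left(-5\right) 1}\right) = - 354 \left(474 + \frac{2 - 5}{-5}\right) = - 354 \left(474 - - \frac{3}{5}\right) = - 354 \left(474 + \frac{3}{5}\right) = \left(-354\right) \frac{2373}{5} = - \frac{840042}{5}$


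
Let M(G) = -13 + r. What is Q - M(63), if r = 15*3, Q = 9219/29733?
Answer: -314079/9911 ≈ -31.690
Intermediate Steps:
Q = 3073/9911 (Q = 9219*(1/29733) = 3073/9911 ≈ 0.31006)
r = 45
M(G) = 32 (M(G) = -13 + 45 = 32)
Q - M(63) = 3073/9911 - 1*32 = 3073/9911 - 32 = -314079/9911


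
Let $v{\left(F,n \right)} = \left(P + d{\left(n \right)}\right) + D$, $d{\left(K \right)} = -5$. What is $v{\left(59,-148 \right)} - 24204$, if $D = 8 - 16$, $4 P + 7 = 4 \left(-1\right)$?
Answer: $- \frac{96879}{4} \approx -24220.0$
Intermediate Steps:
$P = - \frac{11}{4}$ ($P = - \frac{7}{4} + \frac{4 \left(-1\right)}{4} = - \frac{7}{4} + \frac{1}{4} \left(-4\right) = - \frac{7}{4} - 1 = - \frac{11}{4} \approx -2.75$)
$D = -8$ ($D = 8 - 16 = -8$)
$v{\left(F,n \right)} = - \frac{63}{4}$ ($v{\left(F,n \right)} = \left(- \frac{11}{4} - 5\right) - 8 = - \frac{31}{4} - 8 = - \frac{63}{4}$)
$v{\left(59,-148 \right)} - 24204 = - \frac{63}{4} - 24204 = - \frac{96879}{4}$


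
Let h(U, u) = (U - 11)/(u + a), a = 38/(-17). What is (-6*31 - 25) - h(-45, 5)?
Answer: -8965/47 ≈ -190.74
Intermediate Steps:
a = -38/17 (a = 38*(-1/17) = -38/17 ≈ -2.2353)
h(U, u) = (-11 + U)/(-38/17 + u) (h(U, u) = (U - 11)/(u - 38/17) = (-11 + U)/(-38/17 + u))
(-6*31 - 25) - h(-45, 5) = (-6*31 - 25) - 17*(-11 - 45)/(-38 + 17*5) = (-186 - 25) - 17*(-56)/(-38 + 85) = -211 - 17*(-56)/47 = -211 - 1*(-952/47) = -211 + 952/47 = -8965/47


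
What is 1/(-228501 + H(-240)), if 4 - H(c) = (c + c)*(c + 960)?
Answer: 1/117103 ≈ 8.5395e-6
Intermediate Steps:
H(c) = 4 - 2*c*(960 + c) (H(c) = 4 - (c + c)*(c + 960) = 4 - 2*c*(960 + c))
1/(-228501 + H(-240)) = 1/(-228501 + (4 - 1920*(-240) - 2*(-240)²)) = 1/(-228501 + (4 + 460800 - 2*57600)) = 1/(-228501 + (4 + 460800 - 115200)) = 1/(-228501 + 345604) = 1/117103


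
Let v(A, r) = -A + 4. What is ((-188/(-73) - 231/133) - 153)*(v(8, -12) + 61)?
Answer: -633144/73 ≈ -8673.2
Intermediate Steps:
v(A, r) = 4 - A
((-188/(-73) - 231/133) - 153)*(v(8, -12) + 61) = ((-188/(-73) - 231/133) - 153)*((4 - 1*8) + 61) = ((-188*(-1/73) - 231*1/133) - 153)*((4 - 8) + 61) = ((188/73 - 33/19) - 153)*(-4 + 61) = (1163/1387 - 153)*57 = -211048/1387*57 = -633144/73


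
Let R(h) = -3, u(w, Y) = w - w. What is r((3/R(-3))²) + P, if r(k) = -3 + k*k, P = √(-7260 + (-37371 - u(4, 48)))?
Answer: -2 + 9*I*√551 ≈ -2.0 + 211.26*I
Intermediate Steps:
u(w, Y) = 0
P = 9*I*√551 (P = √(-7260 + (-37371 - 1*0)) = √(-7260 + (-37371 + 0)) = √(-7260 - 37371) = √(-44631) = 9*I*√551 ≈ 211.26*I)
r(k) = -3 + k²
r((3/R(-3))²) + P = (-3 + ((3/(-3))²)²) + 9*I*√551 = (-3 + ((3*(-⅓))²)²) + 9*I*√551 = (-3 + ((-1)²)²) + 9*I*√551 = (-3 + 1²) + 9*I*√551 = (-3 + 1) + 9*I*√551 = -2 + 9*I*√551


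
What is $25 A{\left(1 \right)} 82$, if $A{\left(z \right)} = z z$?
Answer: $2050$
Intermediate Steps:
$A{\left(z \right)} = z^{2}$
$25 A{\left(1 \right)} 82 = 25 \cdot 1^{2} \cdot 82 = 25 \cdot 1 \cdot 82 = 25 \cdot 82 = 2050$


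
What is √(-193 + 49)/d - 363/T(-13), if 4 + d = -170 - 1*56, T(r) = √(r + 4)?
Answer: 13909*I/115 ≈ 120.95*I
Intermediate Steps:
T(r) = √(4 + r)
d = -230 (d = -4 + (-170 - 1*56) = -4 + (-170 - 56) = -4 - 226 = -230)
√(-193 + 49)/d - 363/T(-13) = √(-193 + 49)/(-230) - 363/√(4 - 13) = √(-144)*(-1/230) - 363*(-I/3) = (12*I)*(-1/230) - 363*(-I/3) = -6*I/115 - (-121)*I = -6*I/115 + 121*I = 13909*I/115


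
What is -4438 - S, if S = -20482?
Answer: 16044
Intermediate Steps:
-4438 - S = -4438 - 1*(-20482) = -4438 + 20482 = 16044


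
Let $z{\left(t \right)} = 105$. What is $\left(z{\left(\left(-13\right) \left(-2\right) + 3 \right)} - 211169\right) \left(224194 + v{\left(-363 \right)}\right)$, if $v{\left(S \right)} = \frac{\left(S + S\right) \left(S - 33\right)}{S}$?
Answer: $-47152119728$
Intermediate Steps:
$v{\left(S \right)} = -66 + 2 S$ ($v{\left(S \right)} = \frac{2 S \left(-33 + S\right)}{S} = -66 + 2 S$)
$\left(z{\left(\left(-13\right) \left(-2\right) + 3 \right)} - 211169\right) \left(224194 + v{\left(-363 \right)}\right) = \left(105 - 211169\right) \left(224194 + \left(-66 + 2 \left(-363\right)\right)\right) = - 211064 \left(224194 - 792\right) = \left(-211064\right) 223402 = -47152119728$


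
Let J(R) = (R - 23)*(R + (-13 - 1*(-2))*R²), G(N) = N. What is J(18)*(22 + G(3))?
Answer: 443250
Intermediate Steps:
J(R) = (-23 + R)*(R - 11*R²) (J(R) = (-23 + R)*(R + (-13 + 2)*R²) = (-23 + R)*(R - 11*R²))
J(18)*(22 + G(3)) = (18*(-23 - 11*18² + 254*18))*(22 + 3) = (18*(-23 - 11*324 + 4572))*25 = (18*(-23 - 3564 + 4572))*25 = (18*985)*25 = 17730*25 = 443250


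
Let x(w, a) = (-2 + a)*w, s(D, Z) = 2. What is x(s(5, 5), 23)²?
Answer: 1764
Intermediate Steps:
x(w, a) = w*(-2 + a)
x(s(5, 5), 23)² = (2*(-2 + 23))² = (2*21)² = 42² = 1764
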